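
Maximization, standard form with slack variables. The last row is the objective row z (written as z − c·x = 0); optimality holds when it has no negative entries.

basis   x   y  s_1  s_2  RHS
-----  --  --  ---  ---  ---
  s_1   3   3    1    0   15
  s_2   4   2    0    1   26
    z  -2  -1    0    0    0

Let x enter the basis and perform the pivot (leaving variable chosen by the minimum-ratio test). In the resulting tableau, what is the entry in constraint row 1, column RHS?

5

Ratio test on column x — row 1: 15/3 = 5; row 2: 26/4 = 13/2. Minimum is 5 at row 1 (s_1 leaves); pivot element 3.
Divide row 1 by 3; eliminate column x from the other rows.
In the new row 1, the RHS entry is the old entry divided by the pivot: 15/3 = 5.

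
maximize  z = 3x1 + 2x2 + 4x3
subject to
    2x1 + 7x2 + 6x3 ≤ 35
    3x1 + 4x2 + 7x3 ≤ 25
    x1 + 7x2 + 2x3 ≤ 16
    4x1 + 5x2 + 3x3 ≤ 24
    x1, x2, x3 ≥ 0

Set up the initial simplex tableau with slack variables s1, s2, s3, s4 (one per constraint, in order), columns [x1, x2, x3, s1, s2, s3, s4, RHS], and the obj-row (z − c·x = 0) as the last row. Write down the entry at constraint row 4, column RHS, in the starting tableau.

24

The RHS of constraint 4 is b_4 = 24.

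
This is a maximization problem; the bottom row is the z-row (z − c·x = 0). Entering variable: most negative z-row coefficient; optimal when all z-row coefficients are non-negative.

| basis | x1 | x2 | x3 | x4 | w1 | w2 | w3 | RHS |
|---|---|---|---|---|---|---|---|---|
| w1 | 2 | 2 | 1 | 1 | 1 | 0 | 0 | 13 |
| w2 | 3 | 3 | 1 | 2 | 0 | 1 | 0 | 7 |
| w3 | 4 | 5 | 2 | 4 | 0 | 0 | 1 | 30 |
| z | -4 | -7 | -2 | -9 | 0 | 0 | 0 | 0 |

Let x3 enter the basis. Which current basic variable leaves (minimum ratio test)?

Column x3 entries and ratios — w1: 13/1 = 13; w2: 7/1 = 7; w3: 30/2 = 15.
Smallest ratio is 7 in the row of w2, so w2 leaves.

w2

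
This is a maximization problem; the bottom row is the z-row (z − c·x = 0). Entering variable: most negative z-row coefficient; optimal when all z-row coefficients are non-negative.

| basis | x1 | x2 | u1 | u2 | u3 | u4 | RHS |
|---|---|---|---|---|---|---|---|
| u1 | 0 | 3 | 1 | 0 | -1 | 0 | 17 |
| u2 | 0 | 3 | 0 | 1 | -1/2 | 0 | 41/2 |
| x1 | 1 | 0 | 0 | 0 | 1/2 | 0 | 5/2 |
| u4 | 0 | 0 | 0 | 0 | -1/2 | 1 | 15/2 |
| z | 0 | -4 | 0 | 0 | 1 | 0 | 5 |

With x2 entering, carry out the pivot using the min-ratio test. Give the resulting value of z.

83/3

Ratio test on column x2 — row 1: 17/3 = 17/3; row 2: (41/2)/3 = 41/6; row 3: entry 0 ≤ 0; row 4: entry 0 ≤ 0. Minimum is 17/3 at row 1 (u1 leaves); pivot element 3.
Pivot on row 1; the z-row RHS becomes 5 − (-4)·(17/3) = 83/3.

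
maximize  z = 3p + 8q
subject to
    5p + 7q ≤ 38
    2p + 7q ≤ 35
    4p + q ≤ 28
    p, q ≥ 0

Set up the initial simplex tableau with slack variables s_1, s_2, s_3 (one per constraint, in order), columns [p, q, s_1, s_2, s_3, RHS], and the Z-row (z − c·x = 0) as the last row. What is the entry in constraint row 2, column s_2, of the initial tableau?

1

Slack s_2 belongs to constraint 2; its column is the unit vector e_2, so the entry in row 2 is 1.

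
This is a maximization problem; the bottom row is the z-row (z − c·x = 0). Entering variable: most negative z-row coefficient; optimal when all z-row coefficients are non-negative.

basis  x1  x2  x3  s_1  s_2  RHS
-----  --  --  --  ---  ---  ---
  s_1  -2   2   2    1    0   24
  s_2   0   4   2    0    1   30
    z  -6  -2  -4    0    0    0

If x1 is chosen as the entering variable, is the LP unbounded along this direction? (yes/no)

Every constraint-row entry in column x1 is ≤ 0, so increasing x1 is unbounded.

yes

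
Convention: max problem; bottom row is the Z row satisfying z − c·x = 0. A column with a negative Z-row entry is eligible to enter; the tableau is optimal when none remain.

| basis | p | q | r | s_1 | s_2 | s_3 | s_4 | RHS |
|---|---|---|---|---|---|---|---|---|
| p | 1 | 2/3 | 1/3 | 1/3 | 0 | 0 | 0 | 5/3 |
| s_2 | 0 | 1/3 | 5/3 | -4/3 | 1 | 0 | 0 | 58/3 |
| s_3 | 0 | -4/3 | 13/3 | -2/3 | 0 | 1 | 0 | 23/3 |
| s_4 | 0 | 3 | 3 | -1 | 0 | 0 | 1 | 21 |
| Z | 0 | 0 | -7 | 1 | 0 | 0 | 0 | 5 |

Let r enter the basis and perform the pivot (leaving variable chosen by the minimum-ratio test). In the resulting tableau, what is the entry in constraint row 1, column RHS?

Ratio test on column r — row 1: (5/3)/(1/3) = 5; row 2: (58/3)/(5/3) = 58/5; row 3: (23/3)/(13/3) = 23/13; row 4: 21/3 = 7. Minimum is 23/13 at row 3 (s_3 leaves); pivot element 13/3.
Divide row 3 by 13/3; eliminate column r from the other rows.
Row 1 update in column RHS: 5/3 − (1/3)·(23/13) = 14/13.

14/13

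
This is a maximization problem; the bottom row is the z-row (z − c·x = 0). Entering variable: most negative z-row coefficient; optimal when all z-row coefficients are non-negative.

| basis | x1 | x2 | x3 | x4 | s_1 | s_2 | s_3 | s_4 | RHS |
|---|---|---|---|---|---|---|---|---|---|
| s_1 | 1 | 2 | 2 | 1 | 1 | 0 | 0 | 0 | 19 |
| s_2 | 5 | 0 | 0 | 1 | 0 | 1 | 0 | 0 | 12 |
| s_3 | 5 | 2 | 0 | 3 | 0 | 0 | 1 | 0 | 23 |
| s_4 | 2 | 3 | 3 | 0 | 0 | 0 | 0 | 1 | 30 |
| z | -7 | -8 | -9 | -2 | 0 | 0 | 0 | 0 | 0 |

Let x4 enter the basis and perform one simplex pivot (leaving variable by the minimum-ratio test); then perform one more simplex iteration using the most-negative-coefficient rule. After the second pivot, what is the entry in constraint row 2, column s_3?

Ratio test on column x4 — row 1: 19/1 = 19; row 2: 12/1 = 12; row 3: 23/3 = 23/3; row 4: entry 0 ≤ 0. Minimum is 23/3 at row 3 (s_3 leaves); pivot element 3.
Divide row 3 by 3; eliminate column x4 from the other rows.
Second iteration: most negative z-row entry is -9 in column x3, so x3 enters.
Ratio test on column x3 — row 1: (34/3)/2 = 17/3; row 2: entry 0 ≤ 0; row 3: entry 0 ≤ 0; row 4: 30/3 = 10. Minimum is 17/3 at row 1 (s_1 leaves); pivot element 2.
Divide row 1 by 2; eliminate column x3 from the other rows.
After both pivots, the entry at constraint row 2, column s_3 is -1/3.

-1/3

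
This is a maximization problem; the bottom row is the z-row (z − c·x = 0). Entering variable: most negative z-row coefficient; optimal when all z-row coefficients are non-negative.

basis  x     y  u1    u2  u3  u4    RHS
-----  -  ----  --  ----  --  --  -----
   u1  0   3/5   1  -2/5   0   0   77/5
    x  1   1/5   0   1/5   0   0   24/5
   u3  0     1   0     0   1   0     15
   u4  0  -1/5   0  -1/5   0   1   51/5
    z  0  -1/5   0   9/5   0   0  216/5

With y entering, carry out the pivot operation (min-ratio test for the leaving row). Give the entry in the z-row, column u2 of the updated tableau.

Ratio test on column y — row 1: (77/5)/(3/5) = 77/3; row 2: (24/5)/(1/5) = 24; row 3: 15/1 = 15; row 4: entry -1/5 ≤ 0. Minimum is 15 at row 3 (u3 leaves); pivot element 1.
Divide row 3 by 1; eliminate column y from the other rows.
z-row update in column u2: 9/5 − (-1/5)·0 = 9/5.

9/5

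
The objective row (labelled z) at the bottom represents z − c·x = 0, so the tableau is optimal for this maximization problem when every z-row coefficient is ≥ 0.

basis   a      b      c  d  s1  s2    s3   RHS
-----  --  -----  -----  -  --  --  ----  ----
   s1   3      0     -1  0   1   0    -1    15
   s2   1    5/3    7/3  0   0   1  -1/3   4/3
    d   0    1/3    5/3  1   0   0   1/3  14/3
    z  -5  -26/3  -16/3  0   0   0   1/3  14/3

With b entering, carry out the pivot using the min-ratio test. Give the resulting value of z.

58/5

Ratio test on column b — row 1: entry 0 ≤ 0; row 2: (4/3)/(5/3) = 4/5; row 3: (14/3)/(1/3) = 14. Minimum is 4/5 at row 2 (s2 leaves); pivot element 5/3.
Pivot on row 2; the z-row RHS becomes 14/3 − (-26/3)·(4/5) = 58/5.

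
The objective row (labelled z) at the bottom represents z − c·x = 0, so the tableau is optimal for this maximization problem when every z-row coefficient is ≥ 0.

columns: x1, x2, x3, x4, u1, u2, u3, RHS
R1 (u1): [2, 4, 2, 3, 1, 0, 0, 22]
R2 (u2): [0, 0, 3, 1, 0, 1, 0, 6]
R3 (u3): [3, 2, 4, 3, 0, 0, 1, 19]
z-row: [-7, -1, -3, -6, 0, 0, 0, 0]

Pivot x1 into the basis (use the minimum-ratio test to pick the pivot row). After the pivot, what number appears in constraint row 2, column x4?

Ratio test on column x1 — row 1: 22/2 = 11; row 2: entry 0 ≤ 0; row 3: 19/3 = 19/3. Minimum is 19/3 at row 3 (u3 leaves); pivot element 3.
Divide row 3 by 3; eliminate column x1 from the other rows.
Row 2 update in column x4: 1 − 0·1 = 1.

1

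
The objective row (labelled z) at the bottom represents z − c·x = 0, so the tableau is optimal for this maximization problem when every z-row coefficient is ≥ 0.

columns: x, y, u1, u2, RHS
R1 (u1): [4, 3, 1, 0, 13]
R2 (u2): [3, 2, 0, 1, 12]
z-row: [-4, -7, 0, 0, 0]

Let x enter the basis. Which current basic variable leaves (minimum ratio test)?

Column x entries and ratios — u1: 13/4 = 13/4; u2: 12/3 = 4.
Smallest ratio is 13/4 in the row of u1, so u1 leaves.

u1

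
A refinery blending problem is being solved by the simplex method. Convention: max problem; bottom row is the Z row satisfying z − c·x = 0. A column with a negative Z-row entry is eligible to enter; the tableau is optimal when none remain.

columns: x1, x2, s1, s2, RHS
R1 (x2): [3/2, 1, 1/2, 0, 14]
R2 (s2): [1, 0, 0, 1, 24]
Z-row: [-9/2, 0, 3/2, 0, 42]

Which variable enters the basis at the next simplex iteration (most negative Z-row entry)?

x1

Negative Z-row entries: x1: -9/2.
The most negative is -9/2 in column x1, so x1 enters.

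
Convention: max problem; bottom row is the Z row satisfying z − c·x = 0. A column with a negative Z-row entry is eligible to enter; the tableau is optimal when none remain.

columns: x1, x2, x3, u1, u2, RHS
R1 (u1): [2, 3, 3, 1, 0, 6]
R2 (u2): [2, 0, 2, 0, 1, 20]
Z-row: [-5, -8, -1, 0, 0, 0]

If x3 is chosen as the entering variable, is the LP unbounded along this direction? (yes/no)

no

Column x3 has positive entries in row(s) 1, 2, so the ratio test bounds it — not unbounded.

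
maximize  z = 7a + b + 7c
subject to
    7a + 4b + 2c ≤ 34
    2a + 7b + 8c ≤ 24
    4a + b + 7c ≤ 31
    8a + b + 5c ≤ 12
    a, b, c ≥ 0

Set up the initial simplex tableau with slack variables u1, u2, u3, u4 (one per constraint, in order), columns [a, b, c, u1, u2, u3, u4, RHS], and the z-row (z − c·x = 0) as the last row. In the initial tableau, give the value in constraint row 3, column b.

Constraint 3 has coefficient 1 on b.

1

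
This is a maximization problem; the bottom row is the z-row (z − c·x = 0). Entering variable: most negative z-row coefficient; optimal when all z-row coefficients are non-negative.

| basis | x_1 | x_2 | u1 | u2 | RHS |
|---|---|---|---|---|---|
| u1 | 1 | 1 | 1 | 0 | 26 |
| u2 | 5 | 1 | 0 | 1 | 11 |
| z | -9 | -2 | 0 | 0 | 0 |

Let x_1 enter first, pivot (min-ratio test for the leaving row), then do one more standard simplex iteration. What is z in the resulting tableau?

22

Ratio test on column x_1 — row 1: 26/1 = 26; row 2: 11/5 = 11/5. Minimum is 11/5 at row 2 (u2 leaves); pivot element 5.
Pivot on row 2; the z-row RHS becomes 0 − (-9)·(11/5) = 99/5.
Next entering variable (most negative z-row entry -1/5): x_2.
Ratio test on column x_2 — row 1: (119/5)/(4/5) = 119/4; row 2: (11/5)/(1/5) = 11. Minimum is 11 at row 2 (x_1 leaves); pivot element 1/5.
After the second pivot the z-row RHS is 99/5 − (-1/5)·11 = 22.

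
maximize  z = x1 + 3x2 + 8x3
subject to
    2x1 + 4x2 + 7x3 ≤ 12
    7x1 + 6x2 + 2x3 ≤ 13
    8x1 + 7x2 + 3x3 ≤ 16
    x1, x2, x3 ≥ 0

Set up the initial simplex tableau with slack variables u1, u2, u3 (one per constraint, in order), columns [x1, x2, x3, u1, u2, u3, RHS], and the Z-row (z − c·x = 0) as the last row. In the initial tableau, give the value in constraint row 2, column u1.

Slack u1 belongs to constraint 1; its column is the unit vector e_1, so the entry in row 2 is 0.

0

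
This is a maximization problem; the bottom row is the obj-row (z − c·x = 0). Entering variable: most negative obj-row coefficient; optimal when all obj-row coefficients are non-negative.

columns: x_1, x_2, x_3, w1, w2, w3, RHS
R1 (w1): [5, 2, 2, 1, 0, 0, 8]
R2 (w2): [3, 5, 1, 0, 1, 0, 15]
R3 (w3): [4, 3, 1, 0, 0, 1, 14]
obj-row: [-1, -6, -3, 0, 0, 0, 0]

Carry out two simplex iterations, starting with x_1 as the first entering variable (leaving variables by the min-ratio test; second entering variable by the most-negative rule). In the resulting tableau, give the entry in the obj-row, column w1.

Ratio test on column x_1 — row 1: 8/5 = 8/5; row 2: 15/3 = 5; row 3: 14/4 = 7/2. Minimum is 8/5 at row 1 (w1 leaves); pivot element 5.
Divide row 1 by 5; eliminate column x_1 from the other rows.
Second iteration: most negative obj-row entry is -28/5 in column x_2, so x_2 enters.
Ratio test on column x_2 — row 1: (8/5)/(2/5) = 4; row 2: (51/5)/(19/5) = 51/19; row 3: (38/5)/(7/5) = 38/7. Minimum is 51/19 at row 2 (w2 leaves); pivot element 19/5.
Divide row 2 by 19/5; eliminate column x_2 from the other rows.
After both pivots, the entry at the obj-row, column w1 is -13/19.

-13/19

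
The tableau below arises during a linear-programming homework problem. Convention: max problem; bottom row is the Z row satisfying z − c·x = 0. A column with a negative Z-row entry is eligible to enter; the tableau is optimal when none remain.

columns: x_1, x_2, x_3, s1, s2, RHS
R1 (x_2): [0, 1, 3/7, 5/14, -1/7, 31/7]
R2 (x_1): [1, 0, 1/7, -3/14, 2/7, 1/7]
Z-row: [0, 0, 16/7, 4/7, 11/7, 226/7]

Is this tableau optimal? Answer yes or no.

Every Z-row coefficient is ≥ 0, so the tableau is optimal.

yes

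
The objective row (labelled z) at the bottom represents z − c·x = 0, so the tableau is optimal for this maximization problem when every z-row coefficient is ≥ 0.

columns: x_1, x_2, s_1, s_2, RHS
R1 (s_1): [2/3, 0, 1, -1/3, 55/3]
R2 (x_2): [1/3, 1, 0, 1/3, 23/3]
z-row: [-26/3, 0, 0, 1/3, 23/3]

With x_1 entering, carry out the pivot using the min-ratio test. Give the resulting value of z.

Ratio test on column x_1 — row 1: (55/3)/(2/3) = 55/2; row 2: (23/3)/(1/3) = 23. Minimum is 23 at row 2 (x_2 leaves); pivot element 1/3.
Pivot on row 2; the z-row RHS becomes 23/3 − (-26/3)·23 = 207.

207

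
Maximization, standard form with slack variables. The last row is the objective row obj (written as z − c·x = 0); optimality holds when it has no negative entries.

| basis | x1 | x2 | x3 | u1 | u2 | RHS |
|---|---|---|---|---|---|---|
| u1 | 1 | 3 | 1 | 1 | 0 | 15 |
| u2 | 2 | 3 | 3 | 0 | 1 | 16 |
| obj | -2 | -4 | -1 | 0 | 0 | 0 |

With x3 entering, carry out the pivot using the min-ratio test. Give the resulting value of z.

16/3

Ratio test on column x3 — row 1: 15/1 = 15; row 2: 16/3 = 16/3. Minimum is 16/3 at row 2 (u2 leaves); pivot element 3.
Pivot on row 2; the obj-row RHS becomes 0 − (-1)·(16/3) = 16/3.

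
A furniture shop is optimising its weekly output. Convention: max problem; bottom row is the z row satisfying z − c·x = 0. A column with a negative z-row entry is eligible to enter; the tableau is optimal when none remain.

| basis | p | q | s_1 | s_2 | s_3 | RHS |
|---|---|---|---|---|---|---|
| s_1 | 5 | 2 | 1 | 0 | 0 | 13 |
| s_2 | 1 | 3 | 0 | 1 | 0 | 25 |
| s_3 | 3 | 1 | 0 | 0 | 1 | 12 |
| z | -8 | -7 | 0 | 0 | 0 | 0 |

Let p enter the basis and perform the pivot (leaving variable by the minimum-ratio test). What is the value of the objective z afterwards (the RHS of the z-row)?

104/5

Ratio test on column p — row 1: 13/5 = 13/5; row 2: 25/1 = 25; row 3: 12/3 = 4. Minimum is 13/5 at row 1 (s_1 leaves); pivot element 5.
Pivot on row 1; the z-row RHS becomes 0 − (-8)·(13/5) = 104/5.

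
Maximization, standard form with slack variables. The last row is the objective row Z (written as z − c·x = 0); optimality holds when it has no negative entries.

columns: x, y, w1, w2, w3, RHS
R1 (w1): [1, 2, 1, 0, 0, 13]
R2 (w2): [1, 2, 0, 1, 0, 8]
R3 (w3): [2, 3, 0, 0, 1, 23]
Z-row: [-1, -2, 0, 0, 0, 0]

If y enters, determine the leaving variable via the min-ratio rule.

Column y entries and ratios — w1: 13/2 = 13/2; w2: 8/2 = 4; w3: 23/3 = 23/3.
Smallest ratio is 4 in the row of w2, so w2 leaves.

w2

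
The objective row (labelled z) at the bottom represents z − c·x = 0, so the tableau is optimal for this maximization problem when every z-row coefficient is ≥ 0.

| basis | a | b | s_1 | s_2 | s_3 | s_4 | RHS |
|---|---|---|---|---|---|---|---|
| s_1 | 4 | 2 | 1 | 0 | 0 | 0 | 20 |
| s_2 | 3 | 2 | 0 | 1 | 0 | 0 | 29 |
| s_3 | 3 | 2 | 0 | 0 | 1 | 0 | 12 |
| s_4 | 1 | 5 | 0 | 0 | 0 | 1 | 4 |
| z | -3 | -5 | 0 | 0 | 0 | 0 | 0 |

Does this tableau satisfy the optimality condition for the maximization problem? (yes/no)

no

The z-row has a negative entry -5 in column b, so it is not optimal.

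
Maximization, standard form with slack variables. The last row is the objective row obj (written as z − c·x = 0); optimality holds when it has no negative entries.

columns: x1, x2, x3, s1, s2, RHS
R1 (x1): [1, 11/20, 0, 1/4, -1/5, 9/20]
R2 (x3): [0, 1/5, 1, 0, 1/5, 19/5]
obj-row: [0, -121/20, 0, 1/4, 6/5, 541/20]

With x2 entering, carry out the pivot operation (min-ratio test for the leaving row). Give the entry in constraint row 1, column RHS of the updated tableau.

9/11

Ratio test on column x2 — row 1: (9/20)/(11/20) = 9/11; row 2: (19/5)/(1/5) = 19. Minimum is 9/11 at row 1 (x1 leaves); pivot element 11/20.
Divide row 1 by 11/20; eliminate column x2 from the other rows.
In the new row 1, the RHS entry is the old entry divided by the pivot: (9/20)/(11/20) = 9/11.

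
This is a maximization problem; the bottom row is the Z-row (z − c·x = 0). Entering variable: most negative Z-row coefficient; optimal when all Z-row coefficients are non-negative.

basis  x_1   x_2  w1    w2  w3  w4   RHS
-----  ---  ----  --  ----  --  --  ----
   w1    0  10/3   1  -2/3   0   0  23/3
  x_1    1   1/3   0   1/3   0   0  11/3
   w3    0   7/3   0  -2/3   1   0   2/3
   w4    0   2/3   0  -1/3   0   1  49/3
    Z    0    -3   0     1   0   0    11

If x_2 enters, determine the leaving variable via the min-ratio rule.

Column x_2 entries and ratios — w1: (23/3)/(10/3) = 23/10; x_1: (11/3)/(1/3) = 11; w3: (2/3)/(7/3) = 2/7; w4: (49/3)/(2/3) = 49/2.
Smallest ratio is 2/7 in the row of w3, so w3 leaves.

w3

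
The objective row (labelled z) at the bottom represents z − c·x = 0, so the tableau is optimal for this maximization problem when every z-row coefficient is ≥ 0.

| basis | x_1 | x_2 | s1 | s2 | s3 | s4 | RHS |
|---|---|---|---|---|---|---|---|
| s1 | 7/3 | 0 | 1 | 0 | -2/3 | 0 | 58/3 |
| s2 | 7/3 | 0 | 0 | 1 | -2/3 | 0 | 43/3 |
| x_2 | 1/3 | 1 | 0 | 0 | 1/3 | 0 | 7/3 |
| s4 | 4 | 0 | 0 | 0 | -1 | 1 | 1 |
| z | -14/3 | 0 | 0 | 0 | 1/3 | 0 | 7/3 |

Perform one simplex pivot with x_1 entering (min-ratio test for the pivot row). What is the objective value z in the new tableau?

7/2

Ratio test on column x_1 — row 1: (58/3)/(7/3) = 58/7; row 2: (43/3)/(7/3) = 43/7; row 3: (7/3)/(1/3) = 7; row 4: 1/4 = 1/4. Minimum is 1/4 at row 4 (s4 leaves); pivot element 4.
Pivot on row 4; the z-row RHS becomes 7/3 − (-14/3)·(1/4) = 7/2.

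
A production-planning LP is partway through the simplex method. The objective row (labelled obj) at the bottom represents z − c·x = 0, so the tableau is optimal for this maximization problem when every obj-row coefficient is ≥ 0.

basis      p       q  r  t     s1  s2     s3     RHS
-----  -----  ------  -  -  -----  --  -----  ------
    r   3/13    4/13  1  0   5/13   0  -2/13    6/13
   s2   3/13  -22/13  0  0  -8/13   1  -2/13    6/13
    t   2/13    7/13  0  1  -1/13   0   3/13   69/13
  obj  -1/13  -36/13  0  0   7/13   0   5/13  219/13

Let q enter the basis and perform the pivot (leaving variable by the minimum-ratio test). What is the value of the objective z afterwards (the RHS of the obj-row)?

Ratio test on column q — row 1: (6/13)/(4/13) = 3/2; row 2: entry -22/13 ≤ 0; row 3: (69/13)/(7/13) = 69/7. Minimum is 3/2 at row 1 (r leaves); pivot element 4/13.
Pivot on row 1; the obj-row RHS becomes 219/13 − (-36/13)·(3/2) = 21.

21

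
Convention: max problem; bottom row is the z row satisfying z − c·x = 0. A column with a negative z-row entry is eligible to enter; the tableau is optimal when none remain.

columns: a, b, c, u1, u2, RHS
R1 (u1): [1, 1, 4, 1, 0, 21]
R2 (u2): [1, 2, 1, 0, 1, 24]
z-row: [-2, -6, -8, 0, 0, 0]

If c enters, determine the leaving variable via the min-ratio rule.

Column c entries and ratios — u1: 21/4 = 21/4; u2: 24/1 = 24.
Smallest ratio is 21/4 in the row of u1, so u1 leaves.

u1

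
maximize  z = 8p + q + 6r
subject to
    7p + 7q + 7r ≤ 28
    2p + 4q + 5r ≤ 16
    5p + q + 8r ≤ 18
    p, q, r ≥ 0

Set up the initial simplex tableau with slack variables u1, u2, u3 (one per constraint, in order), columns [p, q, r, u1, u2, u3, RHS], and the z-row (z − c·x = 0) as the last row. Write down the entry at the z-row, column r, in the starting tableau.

-6

The z-row carries the negated objective coefficients: the r entry is -6.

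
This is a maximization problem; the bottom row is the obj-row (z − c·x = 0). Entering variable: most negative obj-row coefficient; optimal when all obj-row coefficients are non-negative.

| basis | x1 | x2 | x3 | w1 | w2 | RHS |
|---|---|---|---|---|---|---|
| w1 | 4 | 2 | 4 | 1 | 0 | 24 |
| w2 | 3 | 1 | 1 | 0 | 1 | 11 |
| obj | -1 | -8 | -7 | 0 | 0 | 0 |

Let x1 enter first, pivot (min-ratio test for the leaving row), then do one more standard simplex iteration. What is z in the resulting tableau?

88

Ratio test on column x1 — row 1: 24/4 = 6; row 2: 11/3 = 11/3. Minimum is 11/3 at row 2 (w2 leaves); pivot element 3.
Pivot on row 2; the obj-row RHS becomes 0 − (-1)·(11/3) = 11/3.
Next entering variable (most negative obj-row entry -23/3): x2.
Ratio test on column x2 — row 1: (28/3)/(2/3) = 14; row 2: (11/3)/(1/3) = 11. Minimum is 11 at row 2 (x1 leaves); pivot element 1/3.
After the second pivot the obj-row RHS is 11/3 − (-23/3)·11 = 88.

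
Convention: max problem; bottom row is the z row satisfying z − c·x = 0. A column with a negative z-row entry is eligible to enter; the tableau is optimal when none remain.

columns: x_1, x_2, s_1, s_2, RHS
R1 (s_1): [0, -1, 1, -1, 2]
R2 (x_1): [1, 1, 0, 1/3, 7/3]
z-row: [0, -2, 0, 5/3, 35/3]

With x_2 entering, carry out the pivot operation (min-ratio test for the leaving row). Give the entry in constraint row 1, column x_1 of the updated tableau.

1

Ratio test on column x_2 — row 1: entry -1 ≤ 0; row 2: (7/3)/1 = 7/3. Minimum is 7/3 at row 2 (x_1 leaves); pivot element 1.
Divide row 2 by 1; eliminate column x_2 from the other rows.
Row 1 update in column x_1: 0 − (-1)·1 = 1.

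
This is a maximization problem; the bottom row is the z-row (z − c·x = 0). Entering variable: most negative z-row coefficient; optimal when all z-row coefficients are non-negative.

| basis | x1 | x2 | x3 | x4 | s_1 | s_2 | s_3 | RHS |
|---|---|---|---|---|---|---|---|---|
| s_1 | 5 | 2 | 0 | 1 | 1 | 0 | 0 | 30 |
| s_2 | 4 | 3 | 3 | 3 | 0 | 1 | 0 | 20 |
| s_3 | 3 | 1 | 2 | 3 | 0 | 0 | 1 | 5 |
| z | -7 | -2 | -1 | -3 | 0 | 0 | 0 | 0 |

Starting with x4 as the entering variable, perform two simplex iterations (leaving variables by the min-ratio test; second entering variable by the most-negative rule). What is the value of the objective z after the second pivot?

Ratio test on column x4 — row 1: 30/1 = 30; row 2: 20/3 = 20/3; row 3: 5/3 = 5/3. Minimum is 5/3 at row 3 (s_3 leaves); pivot element 3.
Pivot on row 3; the z-row RHS becomes 0 − (-3)·(5/3) = 5.
Next entering variable (most negative z-row entry -4): x1.
Ratio test on column x1 — row 1: (85/3)/4 = 85/12; row 2: 15/1 = 15; row 3: (5/3)/1 = 5/3. Minimum is 5/3 at row 3 (x4 leaves); pivot element 1.
After the second pivot the z-row RHS is 5 − (-4)·(5/3) = 35/3.

35/3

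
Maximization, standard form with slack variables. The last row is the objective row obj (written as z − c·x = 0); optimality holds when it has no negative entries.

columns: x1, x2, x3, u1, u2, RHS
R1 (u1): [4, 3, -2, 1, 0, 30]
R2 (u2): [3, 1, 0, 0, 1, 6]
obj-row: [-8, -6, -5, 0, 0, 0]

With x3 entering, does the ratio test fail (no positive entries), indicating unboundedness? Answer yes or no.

yes

Every constraint-row entry in column x3 is ≤ 0, so increasing x3 is unbounded.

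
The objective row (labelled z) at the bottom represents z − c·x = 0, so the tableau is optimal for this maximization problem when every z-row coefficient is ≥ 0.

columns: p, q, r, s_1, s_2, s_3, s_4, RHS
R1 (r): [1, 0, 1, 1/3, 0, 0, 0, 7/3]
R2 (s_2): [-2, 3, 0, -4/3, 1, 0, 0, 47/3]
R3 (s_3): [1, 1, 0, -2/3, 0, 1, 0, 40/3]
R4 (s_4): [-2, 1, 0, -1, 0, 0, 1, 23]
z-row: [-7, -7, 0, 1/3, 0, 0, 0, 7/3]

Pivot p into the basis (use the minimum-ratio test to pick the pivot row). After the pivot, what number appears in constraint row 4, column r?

Ratio test on column p — row 1: (7/3)/1 = 7/3; row 2: entry -2 ≤ 0; row 3: (40/3)/1 = 40/3; row 4: entry -2 ≤ 0. Minimum is 7/3 at row 1 (r leaves); pivot element 1.
Divide row 1 by 1; eliminate column p from the other rows.
Row 4 update in column r: 0 − (-2)·1 = 2.

2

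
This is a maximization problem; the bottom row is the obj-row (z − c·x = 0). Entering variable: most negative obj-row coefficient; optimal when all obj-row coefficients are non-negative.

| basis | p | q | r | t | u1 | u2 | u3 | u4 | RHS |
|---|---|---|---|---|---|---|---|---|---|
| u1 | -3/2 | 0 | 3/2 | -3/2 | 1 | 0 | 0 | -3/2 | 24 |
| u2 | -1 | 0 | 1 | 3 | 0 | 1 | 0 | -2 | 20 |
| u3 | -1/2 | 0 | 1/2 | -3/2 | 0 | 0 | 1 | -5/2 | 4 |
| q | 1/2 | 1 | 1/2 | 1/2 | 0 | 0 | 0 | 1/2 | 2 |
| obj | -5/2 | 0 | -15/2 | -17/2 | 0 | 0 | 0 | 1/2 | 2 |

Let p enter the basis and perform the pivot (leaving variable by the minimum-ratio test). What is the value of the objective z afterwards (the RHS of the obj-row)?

12

Ratio test on column p — row 1: entry -3/2 ≤ 0; row 2: entry -1 ≤ 0; row 3: entry -1/2 ≤ 0; row 4: 2/(1/2) = 4. Minimum is 4 at row 4 (q leaves); pivot element 1/2.
Pivot on row 4; the obj-row RHS becomes 2 − (-5/2)·4 = 12.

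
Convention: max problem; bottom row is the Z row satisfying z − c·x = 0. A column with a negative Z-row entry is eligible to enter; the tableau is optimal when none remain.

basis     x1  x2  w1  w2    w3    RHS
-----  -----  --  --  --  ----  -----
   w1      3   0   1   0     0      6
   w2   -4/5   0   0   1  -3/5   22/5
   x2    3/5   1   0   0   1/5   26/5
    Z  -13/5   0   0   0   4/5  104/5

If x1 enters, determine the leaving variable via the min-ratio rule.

Column x1 entries and ratios — w1: 6/3 = 2; w2: -4/5 ≤ 0, skip; x2: (26/5)/(3/5) = 26/3.
Smallest ratio is 2 in the row of w1, so w1 leaves.

w1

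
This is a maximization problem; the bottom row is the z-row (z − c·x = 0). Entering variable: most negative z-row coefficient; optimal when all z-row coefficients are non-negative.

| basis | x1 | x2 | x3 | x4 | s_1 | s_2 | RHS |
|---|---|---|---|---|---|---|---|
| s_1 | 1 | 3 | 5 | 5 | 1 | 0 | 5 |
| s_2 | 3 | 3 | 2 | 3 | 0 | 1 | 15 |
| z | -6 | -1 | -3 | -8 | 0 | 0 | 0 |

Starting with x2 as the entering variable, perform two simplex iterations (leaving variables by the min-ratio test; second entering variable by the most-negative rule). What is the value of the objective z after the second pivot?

Ratio test on column x2 — row 1: 5/3 = 5/3; row 2: 15/3 = 5. Minimum is 5/3 at row 1 (s_1 leaves); pivot element 3.
Pivot on row 1; the z-row RHS becomes 0 − (-1)·(5/3) = 5/3.
Next entering variable (most negative z-row entry -19/3): x4.
Ratio test on column x4 — row 1: (5/3)/(5/3) = 1; row 2: entry -2 ≤ 0. Minimum is 1 at row 1 (x2 leaves); pivot element 5/3.
After the second pivot the z-row RHS is 5/3 − (-19/3)·1 = 8.

8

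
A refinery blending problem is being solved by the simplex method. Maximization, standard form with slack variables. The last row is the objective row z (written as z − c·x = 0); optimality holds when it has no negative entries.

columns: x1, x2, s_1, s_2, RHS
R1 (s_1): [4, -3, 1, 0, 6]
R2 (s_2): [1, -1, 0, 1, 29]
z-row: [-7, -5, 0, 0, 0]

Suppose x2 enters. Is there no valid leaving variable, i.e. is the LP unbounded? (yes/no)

yes

Every constraint-row entry in column x2 is ≤ 0, so increasing x2 is unbounded.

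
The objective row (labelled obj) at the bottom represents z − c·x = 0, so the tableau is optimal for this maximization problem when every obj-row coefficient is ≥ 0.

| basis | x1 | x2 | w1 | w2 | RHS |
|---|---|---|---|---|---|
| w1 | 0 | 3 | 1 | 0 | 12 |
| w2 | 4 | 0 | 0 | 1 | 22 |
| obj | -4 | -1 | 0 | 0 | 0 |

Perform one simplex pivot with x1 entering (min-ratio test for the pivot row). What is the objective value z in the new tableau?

Ratio test on column x1 — row 1: entry 0 ≤ 0; row 2: 22/4 = 11/2. Minimum is 11/2 at row 2 (w2 leaves); pivot element 4.
Pivot on row 2; the obj-row RHS becomes 0 − (-4)·(11/2) = 22.

22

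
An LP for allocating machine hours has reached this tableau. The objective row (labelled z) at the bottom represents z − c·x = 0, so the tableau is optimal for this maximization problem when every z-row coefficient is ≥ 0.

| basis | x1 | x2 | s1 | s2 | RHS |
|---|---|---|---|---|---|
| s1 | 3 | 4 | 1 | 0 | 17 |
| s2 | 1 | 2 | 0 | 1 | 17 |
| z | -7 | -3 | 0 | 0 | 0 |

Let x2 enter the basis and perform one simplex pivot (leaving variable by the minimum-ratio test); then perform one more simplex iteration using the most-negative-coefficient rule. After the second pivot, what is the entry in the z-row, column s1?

Ratio test on column x2 — row 1: 17/4 = 17/4; row 2: 17/2 = 17/2. Minimum is 17/4 at row 1 (s1 leaves); pivot element 4.
Divide row 1 by 4; eliminate column x2 from the other rows.
Second iteration: most negative z-row entry is -19/4 in column x1, so x1 enters.
Ratio test on column x1 — row 1: (17/4)/(3/4) = 17/3; row 2: entry -1/2 ≤ 0. Minimum is 17/3 at row 1 (x2 leaves); pivot element 3/4.
Divide row 1 by 3/4; eliminate column x1 from the other rows.
After both pivots, the entry at the z-row, column s1 is 7/3.

7/3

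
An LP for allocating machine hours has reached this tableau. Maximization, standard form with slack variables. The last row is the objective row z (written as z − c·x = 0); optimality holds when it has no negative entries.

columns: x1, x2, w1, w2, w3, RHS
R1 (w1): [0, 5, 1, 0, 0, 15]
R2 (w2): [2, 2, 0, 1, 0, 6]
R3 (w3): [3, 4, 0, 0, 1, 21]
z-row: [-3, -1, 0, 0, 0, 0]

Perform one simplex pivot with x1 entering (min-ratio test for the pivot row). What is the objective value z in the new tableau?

Ratio test on column x1 — row 1: entry 0 ≤ 0; row 2: 6/2 = 3; row 3: 21/3 = 7. Minimum is 3 at row 2 (w2 leaves); pivot element 2.
Pivot on row 2; the z-row RHS becomes 0 − (-3)·3 = 9.

9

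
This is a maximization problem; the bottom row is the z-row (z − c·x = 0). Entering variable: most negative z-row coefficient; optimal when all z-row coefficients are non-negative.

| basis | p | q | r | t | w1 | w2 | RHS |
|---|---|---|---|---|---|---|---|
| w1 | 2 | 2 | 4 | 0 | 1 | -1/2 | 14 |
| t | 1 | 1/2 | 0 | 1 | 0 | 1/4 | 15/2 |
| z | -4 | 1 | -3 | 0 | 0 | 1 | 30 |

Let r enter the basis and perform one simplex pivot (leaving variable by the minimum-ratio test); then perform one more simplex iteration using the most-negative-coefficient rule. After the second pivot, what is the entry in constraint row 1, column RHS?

Ratio test on column r — row 1: 14/4 = 7/2; row 2: entry 0 ≤ 0. Minimum is 7/2 at row 1 (w1 leaves); pivot element 4.
Divide row 1 by 4; eliminate column r from the other rows.
Second iteration: most negative z-row entry is -5/2 in column p, so p enters.
Ratio test on column p — row 1: (7/2)/(1/2) = 7; row 2: (15/2)/1 = 15/2. Minimum is 7 at row 1 (r leaves); pivot element 1/2.
Divide row 1 by 1/2; eliminate column p from the other rows.
After both pivots, the entry at constraint row 1, column RHS is 7.

7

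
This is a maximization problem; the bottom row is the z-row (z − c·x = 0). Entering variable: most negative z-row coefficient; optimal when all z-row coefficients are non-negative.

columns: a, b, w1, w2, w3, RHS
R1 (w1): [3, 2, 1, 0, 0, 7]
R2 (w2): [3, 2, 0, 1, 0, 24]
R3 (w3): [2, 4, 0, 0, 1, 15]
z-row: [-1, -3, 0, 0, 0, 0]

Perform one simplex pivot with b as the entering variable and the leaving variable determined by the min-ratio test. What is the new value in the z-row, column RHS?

Ratio test on column b — row 1: 7/2 = 7/2; row 2: 24/2 = 12; row 3: 15/4 = 15/4. Minimum is 7/2 at row 1 (w1 leaves); pivot element 2.
Divide row 1 by 2; eliminate column b from the other rows.
z-row update in column RHS: 0 − (-3)·(7/2) = 21/2.

21/2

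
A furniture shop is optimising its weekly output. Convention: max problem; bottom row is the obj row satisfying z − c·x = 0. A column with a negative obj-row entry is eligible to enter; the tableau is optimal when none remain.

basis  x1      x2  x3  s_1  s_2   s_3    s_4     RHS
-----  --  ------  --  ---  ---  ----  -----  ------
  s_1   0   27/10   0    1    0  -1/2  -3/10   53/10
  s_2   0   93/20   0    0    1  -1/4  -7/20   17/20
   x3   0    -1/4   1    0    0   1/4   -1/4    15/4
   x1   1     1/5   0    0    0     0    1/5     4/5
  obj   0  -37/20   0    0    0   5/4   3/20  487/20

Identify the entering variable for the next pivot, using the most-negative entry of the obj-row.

Negative obj-row entries: x2: -37/20.
The most negative is -37/20 in column x2, so x2 enters.

x2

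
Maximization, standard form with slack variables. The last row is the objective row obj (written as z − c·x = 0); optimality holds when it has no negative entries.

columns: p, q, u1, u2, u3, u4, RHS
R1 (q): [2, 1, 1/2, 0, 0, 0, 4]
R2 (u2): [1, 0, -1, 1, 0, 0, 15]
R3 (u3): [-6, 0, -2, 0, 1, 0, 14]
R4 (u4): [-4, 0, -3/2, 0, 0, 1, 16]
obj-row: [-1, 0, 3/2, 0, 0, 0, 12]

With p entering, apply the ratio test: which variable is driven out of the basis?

q

Column p entries and ratios — q: 4/2 = 2; u2: 15/1 = 15; u3: -6 ≤ 0, skip; u4: -4 ≤ 0, skip.
Smallest ratio is 2 in the row of q, so q leaves.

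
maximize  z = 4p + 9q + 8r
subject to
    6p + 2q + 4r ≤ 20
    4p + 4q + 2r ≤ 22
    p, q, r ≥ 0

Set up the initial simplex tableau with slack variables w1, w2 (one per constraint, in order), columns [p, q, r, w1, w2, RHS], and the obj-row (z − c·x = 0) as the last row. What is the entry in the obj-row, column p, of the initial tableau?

The obj-row carries the negated objective coefficients: the p entry is -4.

-4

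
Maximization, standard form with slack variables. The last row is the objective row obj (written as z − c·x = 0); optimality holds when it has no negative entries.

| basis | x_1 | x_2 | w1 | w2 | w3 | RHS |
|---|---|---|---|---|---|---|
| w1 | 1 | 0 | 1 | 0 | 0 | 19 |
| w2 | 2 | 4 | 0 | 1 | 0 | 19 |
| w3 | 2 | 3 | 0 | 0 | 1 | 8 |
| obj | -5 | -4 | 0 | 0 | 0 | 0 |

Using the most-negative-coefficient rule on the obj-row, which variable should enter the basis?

x_1

Negative obj-row entries: x_1: -5, x_2: -4.
The most negative is -5 in column x_1, so x_1 enters.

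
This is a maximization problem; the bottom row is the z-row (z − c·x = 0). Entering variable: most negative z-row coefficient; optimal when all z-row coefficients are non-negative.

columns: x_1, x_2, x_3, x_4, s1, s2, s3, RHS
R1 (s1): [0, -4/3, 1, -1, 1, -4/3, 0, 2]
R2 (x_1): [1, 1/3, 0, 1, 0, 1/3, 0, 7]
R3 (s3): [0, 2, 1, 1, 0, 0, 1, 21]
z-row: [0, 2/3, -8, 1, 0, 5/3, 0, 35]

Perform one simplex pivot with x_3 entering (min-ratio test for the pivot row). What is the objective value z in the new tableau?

51

Ratio test on column x_3 — row 1: 2/1 = 2; row 2: entry 0 ≤ 0; row 3: 21/1 = 21. Minimum is 2 at row 1 (s1 leaves); pivot element 1.
Pivot on row 1; the z-row RHS becomes 35 − (-8)·2 = 51.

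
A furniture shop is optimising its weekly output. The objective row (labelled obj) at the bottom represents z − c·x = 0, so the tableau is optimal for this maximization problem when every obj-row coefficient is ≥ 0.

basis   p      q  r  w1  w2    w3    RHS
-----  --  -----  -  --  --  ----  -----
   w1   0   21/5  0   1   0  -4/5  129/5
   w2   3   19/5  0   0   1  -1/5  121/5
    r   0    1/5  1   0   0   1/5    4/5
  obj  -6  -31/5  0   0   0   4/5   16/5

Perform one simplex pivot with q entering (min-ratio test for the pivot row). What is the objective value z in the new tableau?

28

Ratio test on column q — row 1: (129/5)/(21/5) = 43/7; row 2: (121/5)/(19/5) = 121/19; row 3: (4/5)/(1/5) = 4. Minimum is 4 at row 3 (r leaves); pivot element 1/5.
Pivot on row 3; the obj-row RHS becomes 16/5 − (-31/5)·4 = 28.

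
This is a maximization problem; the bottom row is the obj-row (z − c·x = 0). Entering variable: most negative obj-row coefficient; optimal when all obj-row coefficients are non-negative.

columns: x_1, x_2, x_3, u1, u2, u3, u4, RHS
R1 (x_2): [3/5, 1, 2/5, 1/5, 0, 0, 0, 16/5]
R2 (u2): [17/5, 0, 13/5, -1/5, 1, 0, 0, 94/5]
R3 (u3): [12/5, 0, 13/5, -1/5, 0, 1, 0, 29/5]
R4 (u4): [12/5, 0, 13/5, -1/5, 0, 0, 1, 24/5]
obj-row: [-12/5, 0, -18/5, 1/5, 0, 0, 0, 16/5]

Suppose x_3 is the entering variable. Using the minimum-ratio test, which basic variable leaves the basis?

Column x_3 entries and ratios — x_2: (16/5)/(2/5) = 8; u2: (94/5)/(13/5) = 94/13; u3: (29/5)/(13/5) = 29/13; u4: (24/5)/(13/5) = 24/13.
Smallest ratio is 24/13 in the row of u4, so u4 leaves.

u4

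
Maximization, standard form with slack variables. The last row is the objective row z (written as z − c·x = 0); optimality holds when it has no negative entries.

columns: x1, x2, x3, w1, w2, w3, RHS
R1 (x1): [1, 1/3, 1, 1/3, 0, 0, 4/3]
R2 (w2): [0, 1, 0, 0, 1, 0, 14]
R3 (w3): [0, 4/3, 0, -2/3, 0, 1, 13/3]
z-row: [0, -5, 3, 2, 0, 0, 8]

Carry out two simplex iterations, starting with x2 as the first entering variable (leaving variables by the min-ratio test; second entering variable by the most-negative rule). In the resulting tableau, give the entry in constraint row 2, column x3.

-1

Ratio test on column x2 — row 1: (4/3)/(1/3) = 4; row 2: 14/1 = 14; row 3: (13/3)/(4/3) = 13/4. Minimum is 13/4 at row 3 (w3 leaves); pivot element 4/3.
Divide row 3 by 4/3; eliminate column x2 from the other rows.
Second iteration: most negative z-row entry is -1/2 in column w1, so w1 enters.
Ratio test on column w1 — row 1: (1/4)/(1/2) = 1/2; row 2: (43/4)/(1/2) = 43/2; row 3: entry -1/2 ≤ 0. Minimum is 1/2 at row 1 (x1 leaves); pivot element 1/2.
Divide row 1 by 1/2; eliminate column w1 from the other rows.
After both pivots, the entry at constraint row 2, column x3 is -1.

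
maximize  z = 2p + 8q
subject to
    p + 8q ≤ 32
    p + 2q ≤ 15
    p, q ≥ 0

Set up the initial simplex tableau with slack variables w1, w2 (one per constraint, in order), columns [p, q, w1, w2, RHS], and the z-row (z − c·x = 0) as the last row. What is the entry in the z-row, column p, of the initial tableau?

-2

The z-row carries the negated objective coefficients: the p entry is -2.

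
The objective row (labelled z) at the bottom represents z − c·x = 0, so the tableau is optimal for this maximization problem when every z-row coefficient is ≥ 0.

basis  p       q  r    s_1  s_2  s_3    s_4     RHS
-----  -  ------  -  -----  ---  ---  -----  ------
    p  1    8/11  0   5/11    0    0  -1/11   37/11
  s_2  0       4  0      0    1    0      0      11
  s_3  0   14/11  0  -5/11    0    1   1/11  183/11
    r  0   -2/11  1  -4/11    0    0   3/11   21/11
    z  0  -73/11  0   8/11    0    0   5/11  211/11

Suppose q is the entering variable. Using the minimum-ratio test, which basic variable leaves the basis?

Column q entries and ratios — p: (37/11)/(8/11) = 37/8; s_2: 11/4 = 11/4; s_3: (183/11)/(14/11) = 183/14; r: -2/11 ≤ 0, skip.
Smallest ratio is 11/4 in the row of s_2, so s_2 leaves.

s_2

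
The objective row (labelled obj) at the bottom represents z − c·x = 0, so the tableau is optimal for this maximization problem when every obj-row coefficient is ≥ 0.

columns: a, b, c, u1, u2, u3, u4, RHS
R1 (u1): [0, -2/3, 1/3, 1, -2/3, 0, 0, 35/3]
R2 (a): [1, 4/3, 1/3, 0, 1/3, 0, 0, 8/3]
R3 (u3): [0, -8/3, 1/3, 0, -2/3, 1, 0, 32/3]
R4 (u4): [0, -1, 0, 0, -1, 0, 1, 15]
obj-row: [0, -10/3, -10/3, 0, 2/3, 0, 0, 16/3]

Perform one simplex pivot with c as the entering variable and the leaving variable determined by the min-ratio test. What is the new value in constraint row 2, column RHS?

Ratio test on column c — row 1: (35/3)/(1/3) = 35; row 2: (8/3)/(1/3) = 8; row 3: (32/3)/(1/3) = 32; row 4: entry 0 ≤ 0. Minimum is 8 at row 2 (a leaves); pivot element 1/3.
Divide row 2 by 1/3; eliminate column c from the other rows.
In the new row 2, the RHS entry is the old entry divided by the pivot: (8/3)/(1/3) = 8.

8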